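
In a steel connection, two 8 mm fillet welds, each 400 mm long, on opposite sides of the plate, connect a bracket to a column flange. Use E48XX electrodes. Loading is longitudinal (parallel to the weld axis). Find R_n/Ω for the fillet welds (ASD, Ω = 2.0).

E48XX → F_EXX = 480 MPa.
Effective throat t_e = 0.707 × 8 = 5.656 mm.
Total length L = 800 mm; A_we = 5.656 × 800 = 4525 mm².
F_nw = 0.6 F_EXX = 0.6 × 480 = 288 MPa.
R_n = 288 × 4525 × 10⁻³ = 1303 kN; R_n/Ω = 1303/2.0 = 651.6 kN.

R_n/Ω ≈ 652 kN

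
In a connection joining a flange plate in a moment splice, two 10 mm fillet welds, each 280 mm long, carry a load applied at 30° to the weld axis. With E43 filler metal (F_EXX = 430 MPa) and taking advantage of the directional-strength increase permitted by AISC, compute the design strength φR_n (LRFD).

φR_n ≈ 902 kN

t_e = 0.707 × 10 = 7.07 mm; A_we = 7.07 × 560 = 3959 mm².
Directional factor: 1.0 + 0.5 sin^1.5(30°) = 1.177.
F_nw = 0.6 × 430 × 1.177 = 303.6 MPa.
φR_n = 0.75 × 303.6 × 3959 × 10⁻³ = 901.5 kN.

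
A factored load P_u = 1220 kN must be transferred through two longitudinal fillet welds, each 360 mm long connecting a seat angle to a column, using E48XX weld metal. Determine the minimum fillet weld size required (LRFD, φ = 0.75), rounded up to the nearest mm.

w = 12 mm

E48XX → F_EXX = 480 MPa.
Total weld length L = 720 mm.
Required throat t_e = P_u / (φ × 0.6 F_EXX × L) = 1220 / (0.75 × 0.6 × 480 × 720 × 10⁻³) = 7.845 mm.
Required leg w = t_e / 0.707 = 11.1 mm → use 12 mm.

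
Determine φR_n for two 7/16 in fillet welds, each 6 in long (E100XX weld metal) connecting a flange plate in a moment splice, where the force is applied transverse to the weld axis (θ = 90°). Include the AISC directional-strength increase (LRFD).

φR_n ≈ 251 kip

E100XX → F_EXX = 100 ksi.
t_e = 0.707 × 0.4375 = 0.3093 in; A_we = 0.3093 × 12 = 3.712 in².
Directional factor: 1.0 + 0.5 sin^1.5(90°) = 1.5.
F_nw = 0.6 × 100 × 1.5 = 90 ksi.
φR_n = 0.75 × 90 × 3.712 = 250.5 kip.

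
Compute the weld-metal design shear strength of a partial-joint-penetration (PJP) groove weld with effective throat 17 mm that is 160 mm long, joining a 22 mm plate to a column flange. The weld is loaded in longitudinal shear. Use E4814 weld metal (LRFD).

φR_n ≈ 588 kN

E48XX → F_EXX = 480 MPa.
Effective throat (given) t_e = 17 mm.
A_we = 17 × 160 = 2720 mm².
F_nw = 0.6 F_EXX = 288 MPa.
φR_n = 0.75 × 288 × 2720 × 10⁻³ = 587.5 kN.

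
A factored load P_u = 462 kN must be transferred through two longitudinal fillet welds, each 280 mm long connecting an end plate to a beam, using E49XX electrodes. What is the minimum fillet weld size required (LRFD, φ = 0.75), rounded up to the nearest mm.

w = 6 mm

E49XX → F_EXX = 490 MPa.
Total weld length L = 560 mm.
Required throat t_e = P_u / (φ × 0.6 F_EXX × L) = 462 / (0.75 × 0.6 × 490 × 560 × 10⁻³) = 3.741 mm.
Required leg w = t_e / 0.707 = 5.292 mm → use 6 mm.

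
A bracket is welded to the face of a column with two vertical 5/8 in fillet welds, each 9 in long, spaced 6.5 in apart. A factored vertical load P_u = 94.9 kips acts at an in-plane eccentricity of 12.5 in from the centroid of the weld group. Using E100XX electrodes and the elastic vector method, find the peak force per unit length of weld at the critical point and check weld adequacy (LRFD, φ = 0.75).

f_max ≈ 24.6 kip/in; NOT adequate

E100XX → F_EXX = 100 ksi.
Total weld length L_w = 18 in. Treat welds as unit-width lines.
Polar moment about centroid: J = 2[d³/12 + d(b/2)²] = 2[9³/12 + 9×3.25²] = 311.6 in³.
Direct shear f_v = P/L_w = 94.9 / 18 = 5.272 kip/in (vertical).
Torsion M = P·e = 94.9 × 12.5 = 1186.2 kip·in.
Critical point at (x, y) = (3.25, 4.5) from centroid. f_tx = M·y/J = 17.13 kip/in; f_ty = M·x/J = 12.37 kip/in.
Resultant f_max = √[f_tx² + (f_v + f_ty)²] = √[17.13² + (5.272 + 12.37)²] = 24.59 kip/in.
Capacity per unit length: φr_n = 0.75 × 0.6 × 100 × (0.707 × 0.625) = 19.88 kip/in.
24.59 > 19.88 → NOT adequate.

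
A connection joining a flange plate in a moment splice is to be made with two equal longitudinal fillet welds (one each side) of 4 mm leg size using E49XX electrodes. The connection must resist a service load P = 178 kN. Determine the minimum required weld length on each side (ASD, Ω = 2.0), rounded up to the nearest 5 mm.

L = 215 mm on each side

E49XX → F_EXX = 490 MPa.
Throat t_e = 0.707 × 4 = 2.828 mm.
r_n/Ω = (0.6 × 490 × 2.828) / 2.0 = 415.7 N/mm = 0.4157 kN/mm.
L_req = P / (r_n/Ω) = 178 / 0.4157 = 428.2 mm total.
Per side: 428.2 / 2 = 214.1 mm.
Round up → use L = 215 mm on each side.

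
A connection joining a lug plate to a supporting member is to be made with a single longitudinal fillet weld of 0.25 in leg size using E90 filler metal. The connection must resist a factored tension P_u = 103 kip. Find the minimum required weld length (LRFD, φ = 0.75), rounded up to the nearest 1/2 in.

E90XX → F_EXX = 90 ksi.
Throat t_e = 0.707 × 0.25 = 0.1767 in.
φr_n = 0.75 × 0.6 × 90 × 0.1767 = 7.158 kip/in.
L_req = P_u / φr_n = 103 / 7.158 = 14.39 in total.
Round up → use L = 14.5 in.

L = 14.5 in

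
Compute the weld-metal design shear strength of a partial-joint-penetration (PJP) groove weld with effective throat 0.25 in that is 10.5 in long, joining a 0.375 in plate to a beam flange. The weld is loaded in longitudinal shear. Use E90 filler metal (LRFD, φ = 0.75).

φR_n ≈ 106 kip

E90XX → F_EXX = 90 ksi.
Effective throat (given) t_e = 0.25 in.
A_we = 0.25 × 10.5 = 2.625 in².
F_nw = 0.6 F_EXX = 54 ksi.
φR_n = 0.75 × 54 × 2.625 = 106.3 kip.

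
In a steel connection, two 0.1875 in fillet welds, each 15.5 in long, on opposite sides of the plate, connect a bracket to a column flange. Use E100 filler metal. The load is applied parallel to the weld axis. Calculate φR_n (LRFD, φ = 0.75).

φR_n ≈ 185 kip

E100XX → F_EXX = 100 ksi.
Effective throat t_e = 0.707 × 0.1875 = 0.1326 in.
Total length L = 31 in; A_we = 0.1326 × 31 = 4.109 in².
F_nw = 0.6 F_EXX = 0.6 × 100 = 60 ksi.
φR_n = 0.75 × 60 × 4.109 = 184.9 kip.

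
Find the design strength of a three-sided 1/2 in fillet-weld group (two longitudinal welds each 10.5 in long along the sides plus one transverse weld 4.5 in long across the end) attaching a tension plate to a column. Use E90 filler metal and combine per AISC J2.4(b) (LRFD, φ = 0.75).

φR_n ≈ 365 kips

E90XX → F_EXX = 90 ksi.
t_e = 0.707 × 0.5 = 0.3535 in.
R_nwl = 0.6 × 90 × 0.3535 × 21 = 400.9 kips (longitudinal, 2 welds).
R_nwt = 0.6 × 90 × 0.3535 × 4.5 = 85.9 kips (transverse, base value).
(i) R_nwl + R_nwt = 486.8 kips; (ii) 0.85 R_nwl + 1.5 R_nwt = 469.6 kips.
R_n = max = 486.8 kips [governs: (i)]; φR_n = 365.1 kips.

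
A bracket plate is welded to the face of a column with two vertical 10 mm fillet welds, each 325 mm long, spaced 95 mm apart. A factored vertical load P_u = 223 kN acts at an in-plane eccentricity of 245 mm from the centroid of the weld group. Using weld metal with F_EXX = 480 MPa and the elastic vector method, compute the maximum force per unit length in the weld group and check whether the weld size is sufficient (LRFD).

f_max ≈ 1420 N/mm; adequate

Total weld length L_w = 650 mm. Treat welds as unit-width lines.
Polar moment about centroid: J = 2[d³/12 + d(b/2)²] = 2[325³/12 + 325×47.5²] = 7188000 mm³.
Direct shear f_v = P/L_w = 223×10³ / 650 = 343.1 N/mm (vertical).
Torsion M = P·e = 223×10³ × 245 = 54635000 N·mm.
Critical point at (x, y) = (47.5, 162.5) from centroid. f_tx = M·y/J = 1235 N/mm; f_ty = M·x/J = 361 N/mm.
Resultant f_max = √[f_tx² + (f_v + f_ty)²] = √[1235² + (343.1 + 361)²] = 1422 N/mm.
Capacity per unit length: φr_n = 0.75 × 0.6 × 480 × (0.707 × 10) = 1527 N/mm.
1422 ≤ 1527 → adequate.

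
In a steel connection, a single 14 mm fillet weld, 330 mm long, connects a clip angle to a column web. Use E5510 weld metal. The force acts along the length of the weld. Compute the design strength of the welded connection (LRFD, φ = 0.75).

φR_n ≈ 808 kN

E55XX → F_EXX = 550 MPa.
Effective throat t_e = 0.707 × 14 = 9.898 mm.
Total length L = 330 mm; A_we = 9.898 × 330 = 3266 mm².
F_nw = 0.6 F_EXX = 0.6 × 550 = 330 MPa.
φR_n = 0.75 × 330 × 3266 × 10⁻³ = 808.4 kN.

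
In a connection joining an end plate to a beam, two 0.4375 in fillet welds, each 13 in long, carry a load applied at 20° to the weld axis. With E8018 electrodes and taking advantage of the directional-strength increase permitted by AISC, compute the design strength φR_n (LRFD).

E80XX → F_EXX = 80 ksi.
t_e = 0.707 × 0.4375 = 0.3093 in; A_we = 0.3093 × 26 = 8.042 in².
Directional factor: 1.0 + 0.5 sin^1.5(20°) = 1.1.
F_nw = 0.6 × 80 × 1.1 = 52.8 ksi.
φR_n = 0.75 × 52.8 × 8.042 = 318.5 kips.

φR_n ≈ 318 kips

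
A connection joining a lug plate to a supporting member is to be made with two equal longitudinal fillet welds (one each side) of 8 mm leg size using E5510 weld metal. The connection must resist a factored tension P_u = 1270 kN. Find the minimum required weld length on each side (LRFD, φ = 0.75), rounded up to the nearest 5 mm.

E55XX → F_EXX = 550 MPa.
Throat t_e = 0.707 × 8 = 5.656 mm.
φr_n = 0.75 × 0.6 × 550 × 5.656 × 10⁻³ = 1.4 kN/mm.
L_req = P_u / φr_n = 1270 / 1.4 = 907.2 mm total.
Per side: 907.2 / 2 = 453.6 mm.
Round up → use L = 455 mm on each side.

L = 455 mm on each side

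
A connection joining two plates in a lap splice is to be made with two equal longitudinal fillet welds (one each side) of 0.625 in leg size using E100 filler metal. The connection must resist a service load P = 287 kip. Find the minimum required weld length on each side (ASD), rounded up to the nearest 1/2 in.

L = 11 in on each side

E100XX → F_EXX = 100 ksi.
Throat t_e = 0.707 × 0.625 = 0.4419 in.
r_n/Ω = (0.6 × 100 × 0.4419) / 2.0 = 13.26 kip/in.
L_req = P / (r_n/Ω) = 287 / 13.26 = 21.65 in total.
Per side: 21.65 / 2 = 10.83 in.
Round up → use L = 11 in on each side.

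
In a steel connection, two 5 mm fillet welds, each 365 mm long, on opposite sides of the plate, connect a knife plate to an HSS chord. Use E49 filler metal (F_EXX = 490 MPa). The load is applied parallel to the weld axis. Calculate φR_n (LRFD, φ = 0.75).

Effective throat t_e = 0.707 × 5 = 3.535 mm.
Total length L = 730 mm; A_we = 3.535 × 730 = 2581 mm².
F_nw = 0.6 F_EXX = 0.6 × 490 = 294 MPa.
φR_n = 0.75 × 294 × 2581 × 10⁻³ = 569 kN.

φR_n ≈ 569 kN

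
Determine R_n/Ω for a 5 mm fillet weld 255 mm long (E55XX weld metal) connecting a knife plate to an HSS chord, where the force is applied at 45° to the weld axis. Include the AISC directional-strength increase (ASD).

E55XX → F_EXX = 550 MPa.
t_e = 0.707 × 5 = 3.535 mm; A_we = 3.535 × 255 = 901.4 mm².
Directional factor: 1.0 + 0.5 sin^1.5(45°) = 1.297.
F_nw = 0.6 × 550 × 1.297 = 428.1 MPa.
R_n/Ω = (428.1 × 901.4) / 2.0 × 10⁻³ = 193 kN.

R_n/Ω ≈ 193 kN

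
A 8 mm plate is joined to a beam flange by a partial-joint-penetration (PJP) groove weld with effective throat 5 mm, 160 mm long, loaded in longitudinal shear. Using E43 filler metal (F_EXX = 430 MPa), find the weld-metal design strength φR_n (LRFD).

φR_n ≈ 155 kN

Effective throat (given) t_e = 5 mm.
A_we = 5 × 160 = 800 mm².
F_nw = 0.6 F_EXX = 258 MPa.
φR_n = 0.75 × 258 × 800 × 10⁻³ = 154.8 kN.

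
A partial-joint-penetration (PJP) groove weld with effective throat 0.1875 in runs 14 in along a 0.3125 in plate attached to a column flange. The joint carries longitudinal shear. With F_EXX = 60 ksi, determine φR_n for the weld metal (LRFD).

φR_n ≈ 70.9 kips

Effective throat (given) t_e = 0.1875 in.
A_we = 0.1875 × 14 = 2.625 in².
F_nw = 0.6 F_EXX = 36 ksi.
φR_n = 0.75 × 36 × 2.625 = 70.88 kips.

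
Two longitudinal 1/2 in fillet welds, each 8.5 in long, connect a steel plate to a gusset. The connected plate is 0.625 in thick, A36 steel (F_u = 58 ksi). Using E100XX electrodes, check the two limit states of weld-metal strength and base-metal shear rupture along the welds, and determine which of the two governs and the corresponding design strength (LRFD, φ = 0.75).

E100XX → F_EXX = 100 ksi.
t_e = 0.707 × 0.5 = 0.3535 in; L = 17 in.
Weld metal: φR_n = 0.75 × 0.6 × 100 × 0.3535 × 17 = 270.4 kip.
Base metal (shear rupture): φR_n = 0.75 × 0.6 × 58 × 0.625 × 17 = 277.3 kip.
Governing: weld metal.

φR_n ≈ 270 kip (weld metal governs)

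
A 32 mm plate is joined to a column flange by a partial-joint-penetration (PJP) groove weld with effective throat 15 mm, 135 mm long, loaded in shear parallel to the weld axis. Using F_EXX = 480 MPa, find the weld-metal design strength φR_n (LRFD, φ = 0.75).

φR_n ≈ 437 kN

Effective throat (given) t_e = 15 mm.
A_we = 15 × 135 = 2025 mm².
F_nw = 0.6 F_EXX = 288 MPa.
φR_n = 0.75 × 288 × 2025 × 10⁻³ = 437.4 kN.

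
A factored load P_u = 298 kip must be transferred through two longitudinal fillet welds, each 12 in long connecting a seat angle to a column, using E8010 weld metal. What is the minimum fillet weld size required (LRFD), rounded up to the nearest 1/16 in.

w = 1/2 in

E80XX → F_EXX = 80 ksi.
Total weld length L = 24 in.
Required throat t_e = P_u / (φ × 0.6 F_EXX × L) = 298 / (0.75 × 0.6 × 80 × 24) = 0.3449 in.
Required leg w = t_e / 0.707 = 0.4878 in → use 1/2 in.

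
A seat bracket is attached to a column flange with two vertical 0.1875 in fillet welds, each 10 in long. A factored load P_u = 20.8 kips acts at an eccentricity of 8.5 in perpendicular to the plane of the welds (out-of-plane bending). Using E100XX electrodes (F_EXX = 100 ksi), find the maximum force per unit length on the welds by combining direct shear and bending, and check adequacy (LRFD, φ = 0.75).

L_w = 2 × 10 = 20 in; section modulus (unit throat) S = 2 × L²/6 = 33.33 in².
Direct shear f_v = P/L_w = 20.8/20 = 1.04 kip/in.
Moment M = P × e = 20.8 × 8.5 = 176.8 kip·in; bending f_b = M/S = 5.304 kip/in.
f_max = √(f_v² + f_b²) = √(1.04² + 5.304²) = 5.405 kip/in.
φr_n = 0.75 × 0.6 × 100 × (0.707 × 0.1875) = 5.965 kip/in → adequate.

f_max ≈ 5.4 kip/in; adequate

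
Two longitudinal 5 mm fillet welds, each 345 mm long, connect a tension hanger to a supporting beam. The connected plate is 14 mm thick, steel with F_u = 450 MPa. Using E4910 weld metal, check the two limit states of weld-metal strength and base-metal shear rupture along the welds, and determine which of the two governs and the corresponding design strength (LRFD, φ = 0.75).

E49XX → F_EXX = 490 MPa.
t_e = 0.707 × 5 = 3.535 mm; L = 690 mm.
Weld metal: φR_n = 0.75 × 0.6 × 490 × 3.535 × 690 × 10⁻³ = 537.8 kN.
Base metal (shear rupture): φR_n = 0.75 × 0.6 × 450 × 14 × 690 × 10⁻³ = 1956 kN.
Governing: weld metal.

φR_n ≈ 538 kN (weld metal governs)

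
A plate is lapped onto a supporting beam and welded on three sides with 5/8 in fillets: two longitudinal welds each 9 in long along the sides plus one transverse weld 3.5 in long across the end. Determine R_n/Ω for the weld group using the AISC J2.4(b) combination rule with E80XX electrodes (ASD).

R_n/Ω ≈ 228 kip

E80XX → F_EXX = 80 ksi.
t_e = 0.707 × 0.625 = 0.4419 in.
R_nwl = 0.6 × 80 × 0.4419 × 18 = 381.8 kip (longitudinal, 2 welds).
R_nwt = 0.6 × 80 × 0.4419 × 3.5 = 74.23 kip (transverse, base value).
(i) R_nwl + R_nwt = 456 kip; (ii) 0.85 R_nwl + 1.5 R_nwt = 435.9 kip.
R_n = max = 456 kip [governs: (i)]; R_n/Ω = 228 kip.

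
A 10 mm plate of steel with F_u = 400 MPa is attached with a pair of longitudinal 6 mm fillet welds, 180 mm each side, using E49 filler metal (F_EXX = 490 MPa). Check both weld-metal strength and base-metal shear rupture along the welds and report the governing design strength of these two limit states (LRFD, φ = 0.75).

t_e = 0.707 × 6 = 4.242 mm; L = 360 mm.
Weld metal: φR_n = 0.75 × 0.6 × 490 × 4.242 × 360 × 10⁻³ = 336.7 kN.
Base metal (shear rupture): φR_n = 0.75 × 0.6 × 400 × 10 × 360 × 10⁻³ = 648 kN.
Governing: weld metal.

φR_n ≈ 337 kN (weld metal governs)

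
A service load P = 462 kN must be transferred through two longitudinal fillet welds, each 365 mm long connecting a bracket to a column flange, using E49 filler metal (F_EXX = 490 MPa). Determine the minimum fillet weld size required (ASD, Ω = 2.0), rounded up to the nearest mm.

w = 7 mm

Total weld length L = 730 mm.
Required throat t_e = P × Ω / (0.6 F_EXX × L) = 462 × 2.0 / (0.6 × 490 × 730 × 10⁻³) = 4.305 mm.
Required leg w = t_e / 0.707 = 6.09 mm → use 7 mm.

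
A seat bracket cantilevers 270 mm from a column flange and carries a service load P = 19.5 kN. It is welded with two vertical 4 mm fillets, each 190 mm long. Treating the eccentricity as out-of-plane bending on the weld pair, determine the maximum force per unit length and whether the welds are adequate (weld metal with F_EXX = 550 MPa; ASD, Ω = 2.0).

L_w = 2 × 190 = 380 mm; section modulus (unit throat) S = 2 × L²/6 = 12030 mm².
Direct shear f_v = P/L_w = 19.5×10³/380 = 51.32 N/mm.
Moment M = P × e = 19.5×10³ × 270 = 5265000 N·mm; bending f_b = M/S = 437.5 N/mm.
f_max = √(f_v² + f_b²) = √(51.32² + 437.5²) = 440.5 N/mm.
r_n/Ω = (1/2.0) × 0.6 × 550 × (0.707 × 4) = 466.6 N/mm → adequate.

f_max ≈ 441 N/mm; adequate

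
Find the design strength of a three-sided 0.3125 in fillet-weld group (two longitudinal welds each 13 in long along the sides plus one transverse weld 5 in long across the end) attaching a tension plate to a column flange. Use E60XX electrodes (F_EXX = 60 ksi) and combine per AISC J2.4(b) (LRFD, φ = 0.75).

φR_n ≈ 185 kips

t_e = 0.707 × 0.3125 = 0.2209 in.
R_nwl = 0.6 × 60 × 0.2209 × 26 = 206.8 kips (longitudinal, 2 welds).
R_nwt = 0.6 × 60 × 0.2209 × 5 = 39.77 kips (transverse, base value).
(i) R_nwl + R_nwt = 246.6 kips; (ii) 0.85 R_nwl + 1.5 R_nwt = 235.4 kips.
R_n = max = 246.6 kips [governs: (i)]; φR_n = 184.9 kips.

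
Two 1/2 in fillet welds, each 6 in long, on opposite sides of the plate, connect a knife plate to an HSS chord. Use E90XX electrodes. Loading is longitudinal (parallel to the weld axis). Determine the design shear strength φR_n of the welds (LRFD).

E90XX → F_EXX = 90 ksi.
Effective throat t_e = 0.707 × 0.5 = 0.3535 in.
Total length L = 12 in; A_we = 0.3535 × 12 = 4.242 in².
F_nw = 0.6 F_EXX = 0.6 × 90 = 54 ksi.
φR_n = 0.75 × 54 × 4.242 = 171.8 kips.

φR_n ≈ 172 kips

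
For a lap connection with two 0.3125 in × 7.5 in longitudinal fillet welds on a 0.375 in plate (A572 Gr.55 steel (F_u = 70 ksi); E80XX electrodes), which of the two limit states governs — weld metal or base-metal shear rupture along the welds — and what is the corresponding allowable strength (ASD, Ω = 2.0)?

R_n/Ω ≈ 79.5 kips (weld metal governs)

E80XX → F_EXX = 80 ksi.
t_e = 0.707 × 0.3125 = 0.2209 in; L = 15 in.
Weld metal: R_n/Ω = (1/2.0) × 0.6 × 80 × 0.2209 × 15 = 79.54 kips.
Base metal (shear rupture): R_n/Ω = (1/2.0) × 0.6 × 70 × 0.375 × 15 = 118.1 kips.
Governing: weld metal.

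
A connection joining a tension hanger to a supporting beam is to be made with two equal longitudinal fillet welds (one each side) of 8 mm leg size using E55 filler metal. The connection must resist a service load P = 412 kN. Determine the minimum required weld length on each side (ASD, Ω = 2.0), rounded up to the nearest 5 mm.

L = 225 mm on each side

E55XX → F_EXX = 550 MPa.
Throat t_e = 0.707 × 8 = 5.656 mm.
r_n/Ω = (0.6 × 550 × 5.656) / 2.0 = 933.2 N/mm = 0.9332 kN/mm.
L_req = P / (r_n/Ω) = 412 / 0.9332 = 441.5 mm total.
Per side: 441.5 / 2 = 220.7 mm.
Round up → use L = 225 mm on each side.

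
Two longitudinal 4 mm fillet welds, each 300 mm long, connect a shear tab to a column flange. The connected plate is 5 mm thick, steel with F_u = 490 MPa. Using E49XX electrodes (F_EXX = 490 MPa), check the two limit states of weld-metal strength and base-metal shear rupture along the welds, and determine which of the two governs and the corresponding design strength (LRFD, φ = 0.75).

φR_n ≈ 374 kN (weld metal governs)

t_e = 0.707 × 4 = 2.828 mm; L = 600 mm.
Weld metal: φR_n = 0.75 × 0.6 × 490 × 2.828 × 600 × 10⁻³ = 374.1 kN.
Base metal (shear rupture): φR_n = 0.75 × 0.6 × 490 × 5 × 600 × 10⁻³ = 661.5 kN.
Governing: weld metal.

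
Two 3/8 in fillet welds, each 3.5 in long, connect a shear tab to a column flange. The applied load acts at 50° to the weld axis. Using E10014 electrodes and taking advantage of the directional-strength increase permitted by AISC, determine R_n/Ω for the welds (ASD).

E100XX → F_EXX = 100 ksi.
t_e = 0.707 × 0.375 = 0.2651 in; A_we = 0.2651 × 7 = 1.856 in².
Directional factor: 1.0 + 0.5 sin^1.5(50°) = 1.335.
F_nw = 0.6 × 100 × 1.335 = 80.11 ksi.
R_n/Ω = (80.11 × 1.856) / 2.0 = 74.34 kip.

R_n/Ω ≈ 74.3 kip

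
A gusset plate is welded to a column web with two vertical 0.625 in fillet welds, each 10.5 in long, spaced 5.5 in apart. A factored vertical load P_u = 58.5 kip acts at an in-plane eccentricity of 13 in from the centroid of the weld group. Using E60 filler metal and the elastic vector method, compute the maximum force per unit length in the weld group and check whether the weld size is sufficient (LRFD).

E60XX → F_EXX = 60 ksi.
Total weld length L_w = 21 in. Treat welds as unit-width lines.
Polar moment about centroid: J = 2[d³/12 + d(b/2)²] = 2[10.5³/12 + 10.5×2.75²] = 351.8 in³.
Direct shear f_v = P/L_w = 58.5 / 21 = 2.786 kip/in (vertical).
Torsion M = P·e = 58.5 × 13 = 760.5 kip·in.
Critical point at (x, y) = (2.75, 5.25) from centroid. f_tx = M·y/J = 11.35 kip/in; f_ty = M·x/J = 5.946 kip/in.
Resultant f_max = √[f_tx² + (f_v + f_ty)²] = √[11.35² + (2.786 + 5.946)²] = 14.32 kip/in.
Capacity per unit length: φr_n = 0.75 × 0.6 × 60 × (0.707 × 0.625) = 11.93 kip/in.
14.32 > 11.93 → NOT adequate.

f_max ≈ 14.3 kip/in; NOT adequate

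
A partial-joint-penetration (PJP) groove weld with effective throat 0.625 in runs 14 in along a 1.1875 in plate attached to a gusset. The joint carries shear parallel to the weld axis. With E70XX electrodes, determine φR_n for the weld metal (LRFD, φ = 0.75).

E70XX → F_EXX = 70 ksi.
Effective throat (given) t_e = 0.625 in.
A_we = 0.625 × 14 = 8.75 in².
F_nw = 0.6 F_EXX = 42 ksi.
φR_n = 0.75 × 42 × 8.75 = 275.6 kip.

φR_n ≈ 276 kip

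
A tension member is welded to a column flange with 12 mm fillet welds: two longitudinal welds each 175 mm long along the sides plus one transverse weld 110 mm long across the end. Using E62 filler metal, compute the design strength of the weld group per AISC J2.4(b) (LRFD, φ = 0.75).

φR_n ≈ 1090 kN

E62XX → F_EXX = 620 MPa.
t_e = 0.707 × 12 = 8.484 mm.
R_nwl = 0.6 × 620 × 8.484 × 350 × 10⁻³ = 1105 kN (longitudinal, 2 welds).
R_nwt = 0.6 × 620 × 8.484 × 110 × 10⁻³ = 347.2 kN (transverse, base value).
(i) R_nwl + R_nwt = 1452 kN; (ii) 0.85 R_nwl + 1.5 R_nwt = 1460 kN.
R_n = max = 1460 kN [governs: (ii)]; φR_n = 1095 kN.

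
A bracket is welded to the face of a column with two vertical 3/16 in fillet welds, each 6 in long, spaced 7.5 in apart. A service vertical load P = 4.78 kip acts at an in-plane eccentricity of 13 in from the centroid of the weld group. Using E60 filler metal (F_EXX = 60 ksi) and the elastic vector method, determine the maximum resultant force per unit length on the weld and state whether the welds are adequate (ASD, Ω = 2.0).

f_max ≈ 1.79 kip/in; adequate

Total weld length L_w = 12 in. Treat welds as unit-width lines.
Polar moment about centroid: J = 2[d³/12 + d(b/2)²] = 2[6³/12 + 6×3.75²] = 204.8 in³.
Direct shear f_v = P/L_w = 4.78 / 12 = 0.3983 kip/in (vertical).
Torsion M = P·e = 4.78 × 13 = 62.14 kip·in.
Critical point at (x, y) = (3.75, 3) from centroid. f_tx = M·y/J = 0.9105 kip/in; f_ty = M·x/J = 1.138 kip/in.
Resultant f_max = √[f_tx² + (f_v + f_ty)²] = √[0.9105² + (0.3983 + 1.138)²] = 1.786 kip/in.
Capacity per unit length: r_n/Ω = (1/2.0) × 0.6 × 60 × (0.707 × 0.1875) = 2.386 kip/in.
1.786 ≤ 2.386 → adequate.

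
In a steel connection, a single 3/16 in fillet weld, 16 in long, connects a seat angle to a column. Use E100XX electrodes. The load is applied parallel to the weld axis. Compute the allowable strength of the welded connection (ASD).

E100XX → F_EXX = 100 ksi.
Effective throat t_e = 0.707 × 0.1875 = 0.1326 in.
Total length L = 16 in; A_we = 0.1326 × 16 = 2.121 in².
F_nw = 0.6 F_EXX = 0.6 × 100 = 60 ksi.
R_n = 60 × 2.121 = 127.3 kips; R_n/Ω = 127.3/2.0 = 63.63 kips.

R_n/Ω ≈ 63.6 kips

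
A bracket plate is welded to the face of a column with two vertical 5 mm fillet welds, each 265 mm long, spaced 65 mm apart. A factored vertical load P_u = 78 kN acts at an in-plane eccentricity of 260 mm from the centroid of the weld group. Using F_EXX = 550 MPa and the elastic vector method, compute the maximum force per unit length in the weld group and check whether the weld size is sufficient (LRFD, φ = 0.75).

f_max ≈ 804 N/mm; adequate

Total weld length L_w = 530 mm. Treat welds as unit-width lines.
Polar moment about centroid: J = 2[d³/12 + d(b/2)²] = 2[265³/12 + 265×32.5²] = 3661000 mm³.
Direct shear f_v = P/L_w = 78×10³ / 530 = 147.2 N/mm (vertical).
Torsion M = P·e = 78×10³ × 260 = 20280000 N·mm.
Critical point at (x, y) = (32.5, 132.5) from centroid. f_tx = M·y/J = 733.9 N/mm; f_ty = M·x/J = 180 N/mm.
Resultant f_max = √[f_tx² + (f_v + f_ty)²] = √[733.9² + (147.2 + 180)²] = 803.5 N/mm.
Capacity per unit length: φr_n = 0.75 × 0.6 × 550 × (0.707 × 5) = 874.9 N/mm.
803.5 ≤ 874.9 → adequate.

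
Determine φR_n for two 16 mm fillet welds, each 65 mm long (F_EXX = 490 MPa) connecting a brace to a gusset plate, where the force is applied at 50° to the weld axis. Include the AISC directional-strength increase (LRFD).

φR_n ≈ 433 kN

t_e = 0.707 × 16 = 11.31 mm; A_we = 11.31 × 130 = 1471 mm².
Directional factor: 1.0 + 0.5 sin^1.5(50°) = 1.335.
F_nw = 0.6 × 490 × 1.335 = 392.6 MPa.
φR_n = 0.75 × 392.6 × 1471 × 10⁻³ = 433 kN.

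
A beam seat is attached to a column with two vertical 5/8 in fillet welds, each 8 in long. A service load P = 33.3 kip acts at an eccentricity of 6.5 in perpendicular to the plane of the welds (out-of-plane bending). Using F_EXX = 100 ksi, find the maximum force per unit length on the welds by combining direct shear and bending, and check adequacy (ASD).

L_w = 2 × 8 = 16 in; section modulus (unit throat) S = 2 × L²/6 = 21.33 in².
Direct shear f_v = P/L_w = 33.3/16 = 2.081 kip/in.
Moment M = P × e = 33.3 × 6.5 = 216.45 kip·in; bending f_b = M/S = 10.15 kip/in.
f_max = √(f_v² + f_b²) = √(2.081² + 10.15²) = 10.36 kip/in.
r_n/Ω = (1/2.0) × 0.6 × 100 × (0.707 × 0.625) = 13.26 kip/in → adequate.

f_max ≈ 10.4 kip/in; adequate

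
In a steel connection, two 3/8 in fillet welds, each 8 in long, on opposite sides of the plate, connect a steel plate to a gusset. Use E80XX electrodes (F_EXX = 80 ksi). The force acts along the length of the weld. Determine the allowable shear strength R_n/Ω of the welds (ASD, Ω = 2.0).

Effective throat t_e = 0.707 × 0.375 = 0.2651 in.
Total length L = 16 in; A_we = 0.2651 × 16 = 4.242 in².
F_nw = 0.6 F_EXX = 0.6 × 80 = 48 ksi.
R_n = 48 × 4.242 = 203.6 kips; R_n/Ω = 203.6/2.0 = 101.8 kips.

R_n/Ω ≈ 102 kips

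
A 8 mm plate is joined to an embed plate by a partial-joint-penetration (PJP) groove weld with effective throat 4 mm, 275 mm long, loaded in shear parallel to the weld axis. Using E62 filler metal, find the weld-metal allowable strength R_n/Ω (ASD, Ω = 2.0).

R_n/Ω ≈ 205 kN

E62XX → F_EXX = 620 MPa.
Effective throat (given) t_e = 4 mm.
A_we = 4 × 275 = 1100 mm².
F_nw = 0.6 F_EXX = 372 MPa.
R_n/Ω = (372 × 1100) / 2.0 × 10⁻³ = 204.6 kN.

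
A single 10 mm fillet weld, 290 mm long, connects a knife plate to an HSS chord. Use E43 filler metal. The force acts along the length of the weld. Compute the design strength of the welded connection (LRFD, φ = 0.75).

E43XX → F_EXX = 430 MPa.
Effective throat t_e = 0.707 × 10 = 7.07 mm.
Total length L = 290 mm; A_we = 7.07 × 290 = 2050 mm².
F_nw = 0.6 F_EXX = 0.6 × 430 = 258 MPa.
φR_n = 0.75 × 258 × 2050 × 10⁻³ = 396.7 kN.

φR_n ≈ 397 kN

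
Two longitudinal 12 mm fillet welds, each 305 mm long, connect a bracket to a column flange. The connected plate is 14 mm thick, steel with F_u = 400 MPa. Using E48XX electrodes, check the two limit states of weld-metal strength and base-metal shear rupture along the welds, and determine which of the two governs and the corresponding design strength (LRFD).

E48XX → F_EXX = 480 MPa.
t_e = 0.707 × 12 = 8.484 mm; L = 610 mm.
Weld metal: φR_n = 0.75 × 0.6 × 480 × 8.484 × 610 × 10⁻³ = 1118 kN.
Base metal (shear rupture): φR_n = 0.75 × 0.6 × 400 × 14 × 610 × 10⁻³ = 1537 kN.
Governing: weld metal.

φR_n ≈ 1120 kN (weld metal governs)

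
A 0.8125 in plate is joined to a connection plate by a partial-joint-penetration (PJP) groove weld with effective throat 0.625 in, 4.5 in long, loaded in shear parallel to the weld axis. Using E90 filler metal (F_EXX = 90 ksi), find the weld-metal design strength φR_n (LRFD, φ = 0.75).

Effective throat (given) t_e = 0.625 in.
A_we = 0.625 × 4.5 = 2.812 in².
F_nw = 0.6 F_EXX = 54 ksi.
φR_n = 0.75 × 54 × 2.812 = 113.9 kips.

φR_n ≈ 114 kips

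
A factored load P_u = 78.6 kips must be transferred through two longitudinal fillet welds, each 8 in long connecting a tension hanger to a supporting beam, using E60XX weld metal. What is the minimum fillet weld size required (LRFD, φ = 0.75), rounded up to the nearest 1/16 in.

w = 5/16 in

E60XX → F_EXX = 60 ksi.
Total weld length L = 16 in.
Required throat t_e = P_u / (φ × 0.6 F_EXX × L) = 78.6 / (0.75 × 0.6 × 60 × 16) = 0.1819 in.
Required leg w = t_e / 0.707 = 0.2573 in → use 5/16 in.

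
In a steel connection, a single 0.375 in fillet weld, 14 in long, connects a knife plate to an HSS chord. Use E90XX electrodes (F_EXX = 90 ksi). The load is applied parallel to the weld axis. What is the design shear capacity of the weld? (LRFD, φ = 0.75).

Effective throat t_e = 0.707 × 0.375 = 0.2651 in.
Total length L = 14 in; A_we = 0.2651 × 14 = 3.712 in².
F_nw = 0.6 F_EXX = 0.6 × 90 = 54 ksi.
φR_n = 0.75 × 54 × 3.712 = 150.3 kips.

φR_n ≈ 150 kips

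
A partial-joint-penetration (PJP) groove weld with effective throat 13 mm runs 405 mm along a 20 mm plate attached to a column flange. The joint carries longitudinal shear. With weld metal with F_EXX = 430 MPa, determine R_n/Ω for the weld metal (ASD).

R_n/Ω ≈ 679 kN

Effective throat (given) t_e = 13 mm.
A_we = 13 × 405 = 5265 mm².
F_nw = 0.6 F_EXX = 258 MPa.
R_n/Ω = (258 × 5265) / 2.0 × 10⁻³ = 679.2 kN.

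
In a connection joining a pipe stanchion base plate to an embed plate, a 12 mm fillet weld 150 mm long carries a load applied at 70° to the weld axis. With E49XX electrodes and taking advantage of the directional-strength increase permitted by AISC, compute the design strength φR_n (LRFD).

E49XX → F_EXX = 490 MPa.
t_e = 0.707 × 12 = 8.484 mm; A_we = 8.484 × 150 = 1273 mm².
Directional factor: 1.0 + 0.5 sin^1.5(70°) = 1.455.
F_nw = 0.6 × 490 × 1.455 = 427.9 MPa.
φR_n = 0.75 × 427.9 × 1273 × 10⁻³ = 408.4 kN.

φR_n ≈ 408 kN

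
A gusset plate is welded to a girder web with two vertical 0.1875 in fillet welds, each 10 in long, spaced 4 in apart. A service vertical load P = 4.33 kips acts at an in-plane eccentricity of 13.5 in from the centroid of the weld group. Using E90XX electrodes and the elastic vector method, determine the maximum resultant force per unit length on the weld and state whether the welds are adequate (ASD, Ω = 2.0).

E90XX → F_EXX = 90 ksi.
Total weld length L_w = 20 in. Treat welds as unit-width lines.
Polar moment about centroid: J = 2[d³/12 + d(b/2)²] = 2[10³/12 + 10×2²] = 246.7 in³.
Direct shear f_v = P/L_w = 4.33 / 20 = 0.2165 kip/in (vertical).
Torsion M = P·e = 4.33 × 13.5 = 58.455 kip·in.
Critical point at (x, y) = (2, 5) from centroid. f_tx = M·y/J = 1.185 kip/in; f_ty = M·x/J = 0.474 kip/in.
Resultant f_max = √[f_tx² + (f_v + f_ty)²] = √[1.185² + (0.2165 + 0.474)²] = 1.371 kip/in.
Capacity per unit length: r_n/Ω = (1/2.0) × 0.6 × 90 × (0.707 × 0.1875) = 3.579 kip/in.
1.371 ≤ 3.579 → adequate.

f_max ≈ 1.37 kip/in; adequate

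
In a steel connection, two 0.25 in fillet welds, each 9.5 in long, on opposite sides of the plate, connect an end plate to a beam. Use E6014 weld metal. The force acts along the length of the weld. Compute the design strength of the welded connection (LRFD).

E60XX → F_EXX = 60 ksi.
Effective throat t_e = 0.707 × 0.25 = 0.1767 in.
Total length L = 19 in; A_we = 0.1767 × 19 = 3.358 in².
F_nw = 0.6 F_EXX = 0.6 × 60 = 36 ksi.
φR_n = 0.75 × 36 × 3.358 = 90.67 kips.

φR_n ≈ 90.7 kips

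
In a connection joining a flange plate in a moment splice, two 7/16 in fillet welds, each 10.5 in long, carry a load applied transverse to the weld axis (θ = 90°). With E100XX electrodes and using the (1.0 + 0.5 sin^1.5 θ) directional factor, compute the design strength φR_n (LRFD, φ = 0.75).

E100XX → F_EXX = 100 ksi.
t_e = 0.707 × 0.4375 = 0.3093 in; A_we = 0.3093 × 21 = 6.496 in².
Directional factor: 1.0 + 0.5 sin^1.5(90°) = 1.5.
F_nw = 0.6 × 100 × 1.5 = 90 ksi.
φR_n = 0.75 × 90 × 6.496 = 438.5 kip.

φR_n ≈ 438 kip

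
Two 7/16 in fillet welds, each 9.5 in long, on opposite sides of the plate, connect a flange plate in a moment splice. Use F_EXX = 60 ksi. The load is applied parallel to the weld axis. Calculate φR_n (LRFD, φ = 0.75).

Effective throat t_e = 0.707 × 0.4375 = 0.3093 in.
Total length L = 19 in; A_we = 0.3093 × 19 = 5.877 in².
F_nw = 0.6 F_EXX = 0.6 × 60 = 36 ksi.
φR_n = 0.75 × 36 × 5.877 = 158.7 kip.

φR_n ≈ 159 kip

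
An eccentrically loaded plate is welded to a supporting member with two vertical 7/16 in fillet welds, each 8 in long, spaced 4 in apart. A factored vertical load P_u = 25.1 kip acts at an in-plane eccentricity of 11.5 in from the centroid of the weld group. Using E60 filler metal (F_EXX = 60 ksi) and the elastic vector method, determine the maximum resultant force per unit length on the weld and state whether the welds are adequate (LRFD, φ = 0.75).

Total weld length L_w = 16 in. Treat welds as unit-width lines.
Polar moment about centroid: J = 2[d³/12 + d(b/2)²] = 2[8³/12 + 8×2²] = 149.3 in³.
Direct shear f_v = P/L_w = 25.1 / 16 = 1.569 kip/in (vertical).
Torsion M = P·e = 25.1 × 11.5 = 288.65 kip·in.
Critical point at (x, y) = (2, 4) from centroid. f_tx = M·y/J = 7.732 kip/in; f_ty = M·x/J = 3.866 kip/in.
Resultant f_max = √[f_tx² + (f_v + f_ty)²] = √[7.732² + (1.569 + 3.866)²] = 9.451 kip/in.
Capacity per unit length: φr_n = 0.75 × 0.6 × 60 × (0.707 × 0.4375) = 8.351 kip/in.
9.451 > 8.351 → NOT adequate.

f_max ≈ 9.45 kip/in; NOT adequate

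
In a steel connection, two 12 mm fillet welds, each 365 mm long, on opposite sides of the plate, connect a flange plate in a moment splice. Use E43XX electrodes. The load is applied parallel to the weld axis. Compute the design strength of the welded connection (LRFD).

E43XX → F_EXX = 430 MPa.
Effective throat t_e = 0.707 × 12 = 8.484 mm.
Total length L = 730 mm; A_we = 8.484 × 730 = 6193 mm².
F_nw = 0.6 F_EXX = 0.6 × 430 = 258 MPa.
φR_n = 0.75 × 258 × 6193 × 10⁻³ = 1198 kN.

φR_n ≈ 1200 kN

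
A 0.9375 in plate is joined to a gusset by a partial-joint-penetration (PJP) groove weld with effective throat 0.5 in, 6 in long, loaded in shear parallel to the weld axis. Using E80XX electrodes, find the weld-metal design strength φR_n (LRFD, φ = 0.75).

E80XX → F_EXX = 80 ksi.
Effective throat (given) t_e = 0.5 in.
A_we = 0.5 × 6 = 3 in².
F_nw = 0.6 F_EXX = 48 ksi.
φR_n = 0.75 × 48 × 3 = 108 kips.

φR_n ≈ 108 kips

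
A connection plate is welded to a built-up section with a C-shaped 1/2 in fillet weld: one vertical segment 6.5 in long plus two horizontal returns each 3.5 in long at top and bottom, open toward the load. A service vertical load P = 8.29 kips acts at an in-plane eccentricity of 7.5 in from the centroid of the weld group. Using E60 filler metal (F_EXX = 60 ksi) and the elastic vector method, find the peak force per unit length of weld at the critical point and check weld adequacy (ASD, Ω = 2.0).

f_max ≈ 2.69 kip/in; adequate

Total weld length L_w = 13.5 in. Treat welds as unit-width lines.
Centroid: x̄ = 2×3.5×1.75 / 13.5 = 0.9074 in from the vertical weld.
Polar moment about centroid: J = I_x + I_y = [6.5³/12 + 2×3.5×3.25²] + [6.5×0.9074² + 2(3.5³/12 + 3.5×0.8426²)] = 114.3 in³.
Direct shear f_v = P/L_w = 8.29 / 13.5 = 0.6141 kip/in (vertical).
Torsion M = P·e = 8.29 × 7.5 = 62.175 kip·in.
Critical point at (x, y) = (2.593, 3.25) from centroid. f_tx = M·y/J = 1.768 kip/in; f_ty = M·x/J = 1.41 kip/in.
Resultant f_max = √[f_tx² + (f_v + f_ty)²] = √[1.768² + (0.6141 + 1.41)²] = 2.688 kip/in.
Capacity per unit length: r_n/Ω = (1/2.0) × 0.6 × 60 × (0.707 × 0.5) = 6.363 kip/in.
2.688 ≤ 6.363 → adequate.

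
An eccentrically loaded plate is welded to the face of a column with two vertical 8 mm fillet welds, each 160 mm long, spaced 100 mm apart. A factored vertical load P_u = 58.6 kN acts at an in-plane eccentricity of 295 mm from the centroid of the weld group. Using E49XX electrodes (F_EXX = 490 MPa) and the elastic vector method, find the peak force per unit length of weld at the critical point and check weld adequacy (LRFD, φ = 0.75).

Total weld length L_w = 320 mm. Treat welds as unit-width lines.
Polar moment about centroid: J = 2[d³/12 + d(b/2)²] = 2[160³/12 + 160×50²] = 1483000 mm³.
Direct shear f_v = P/L_w = 58.6×10³ / 320 = 183.1 N/mm (vertical).
Torsion M = P·e = 58.6×10³ × 295 = 17287000 N·mm.
Critical point at (x, y) = (50, 80) from centroid. f_tx = M·y/J = 932.8 N/mm; f_ty = M·x/J = 583 N/mm.
Resultant f_max = √[f_tx² + (f_v + f_ty)²] = √[932.8² + (183.1 + 583)²] = 1207 N/mm.
Capacity per unit length: φr_n = 0.75 × 0.6 × 490 × (0.707 × 8) = 1247 N/mm.
1207 ≤ 1247 → adequate.

f_max ≈ 1210 N/mm; adequate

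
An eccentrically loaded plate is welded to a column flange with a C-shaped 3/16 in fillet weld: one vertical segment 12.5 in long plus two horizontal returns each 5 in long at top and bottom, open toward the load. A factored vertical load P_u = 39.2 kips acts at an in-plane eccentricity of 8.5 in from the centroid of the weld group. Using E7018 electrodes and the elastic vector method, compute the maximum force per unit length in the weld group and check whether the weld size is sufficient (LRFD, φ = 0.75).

f_max ≈ 5.16 kip/in; NOT adequate

E70XX → F_EXX = 70 ksi.
Total weld length L_w = 22.5 in. Treat welds as unit-width lines.
Centroid: x̄ = 2×5×2.5 / 22.5 = 1.111 in from the vertical weld.
Polar moment about centroid: J = I_x + I_y = [12.5³/12 + 2×5×6.25²] + [12.5×1.111² + 2(5³/12 + 5×1.389²)] = 608.9 in³.
Direct shear f_v = P/L_w = 39.2 / 22.5 = 1.742 kip/in (vertical).
Torsion M = P·e = 39.2 × 8.5 = 333.2 kip·in.
Critical point at (x, y) = (3.889, 6.25) from centroid. f_tx = M·y/J = 3.42 kip/in; f_ty = M·x/J = 2.128 kip/in.
Resultant f_max = √[f_tx² + (f_v + f_ty)²] = √[3.42² + (1.742 + 2.128)²] = 5.165 kip/in.
Capacity per unit length: φr_n = 0.75 × 0.6 × 70 × (0.707 × 0.1875) = 4.176 kip/in.
5.165 > 4.176 → NOT adequate.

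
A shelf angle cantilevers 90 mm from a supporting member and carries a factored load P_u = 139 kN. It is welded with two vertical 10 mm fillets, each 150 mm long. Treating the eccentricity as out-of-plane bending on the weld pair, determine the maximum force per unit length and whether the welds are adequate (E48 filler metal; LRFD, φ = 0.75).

E48XX → F_EXX = 480 MPa.
L_w = 2 × 150 = 300 mm; section modulus (unit throat) S = 2 × L²/6 = 7500 mm².
Direct shear f_v = P/L_w = 139×10³/300 = 463.3 N/mm.
Moment M = P × e = 139×10³ × 90 = 12510000 N·mm; bending f_b = M/S = 1668 N/mm.
f_max = √(f_v² + f_b²) = √(463.3² + 1668²) = 1731 N/mm.
φr_n = 0.75 × 0.6 × 480 × (0.707 × 10) = 1527 N/mm → NOT adequate.

f_max ≈ 1730 N/mm; NOT adequate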